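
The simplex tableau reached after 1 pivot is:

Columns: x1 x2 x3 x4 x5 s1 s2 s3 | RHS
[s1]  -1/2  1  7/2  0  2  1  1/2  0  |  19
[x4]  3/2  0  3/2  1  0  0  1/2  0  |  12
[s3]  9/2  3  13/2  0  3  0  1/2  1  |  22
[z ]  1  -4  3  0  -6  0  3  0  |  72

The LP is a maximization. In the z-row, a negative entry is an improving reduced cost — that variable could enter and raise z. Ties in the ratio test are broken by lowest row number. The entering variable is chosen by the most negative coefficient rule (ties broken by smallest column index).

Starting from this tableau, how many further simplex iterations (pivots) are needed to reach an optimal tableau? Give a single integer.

pivot: x5 in, s3 out → z = 116
No improving column remains; optimal.

1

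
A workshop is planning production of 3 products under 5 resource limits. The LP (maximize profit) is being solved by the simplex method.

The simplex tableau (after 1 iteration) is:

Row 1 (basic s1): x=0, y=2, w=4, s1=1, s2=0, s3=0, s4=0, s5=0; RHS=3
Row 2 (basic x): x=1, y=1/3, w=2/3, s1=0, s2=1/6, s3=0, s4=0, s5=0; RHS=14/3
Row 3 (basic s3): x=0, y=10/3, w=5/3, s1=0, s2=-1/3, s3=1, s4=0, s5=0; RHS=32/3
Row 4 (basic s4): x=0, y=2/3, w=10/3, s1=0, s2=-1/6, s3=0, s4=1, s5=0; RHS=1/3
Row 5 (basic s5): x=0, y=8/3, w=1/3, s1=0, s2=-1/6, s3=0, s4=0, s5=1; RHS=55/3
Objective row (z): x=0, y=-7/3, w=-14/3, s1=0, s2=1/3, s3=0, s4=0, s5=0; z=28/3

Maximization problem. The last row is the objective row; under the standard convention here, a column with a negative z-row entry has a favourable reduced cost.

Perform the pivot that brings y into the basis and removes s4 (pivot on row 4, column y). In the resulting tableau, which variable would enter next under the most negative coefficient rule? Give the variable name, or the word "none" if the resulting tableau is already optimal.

Pivot element 2/3. New z-row = old z-row − (-7/3)·(row 4/(2/3)).
Updated z-row coefficients: x: 0, y: 0, w: 7, s1: 0, s2: -1/4, s3: 0, s4: 7/2, s5: 0.
The most negative is -1/4 in column s2, so s2 would enter next.

s2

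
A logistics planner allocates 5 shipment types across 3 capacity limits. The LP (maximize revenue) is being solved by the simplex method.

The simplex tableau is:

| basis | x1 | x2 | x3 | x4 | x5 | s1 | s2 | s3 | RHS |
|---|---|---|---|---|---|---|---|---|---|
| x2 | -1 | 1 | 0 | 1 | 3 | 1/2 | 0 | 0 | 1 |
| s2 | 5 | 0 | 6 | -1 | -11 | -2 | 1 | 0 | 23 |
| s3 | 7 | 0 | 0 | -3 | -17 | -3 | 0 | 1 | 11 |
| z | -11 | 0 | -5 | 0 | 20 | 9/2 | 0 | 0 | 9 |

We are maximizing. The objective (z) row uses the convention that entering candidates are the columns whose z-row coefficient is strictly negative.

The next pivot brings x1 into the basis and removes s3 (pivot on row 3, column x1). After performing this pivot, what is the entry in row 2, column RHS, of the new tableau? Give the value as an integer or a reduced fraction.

Pivot element is row 3, column x1: 7.
Normalize row 3: new (row 3, RHS) = 11/7 = 11/7.
row 2 ← row 2 − 5·(new row 3): 23 − 5·(11/7) = 106/7.

106/7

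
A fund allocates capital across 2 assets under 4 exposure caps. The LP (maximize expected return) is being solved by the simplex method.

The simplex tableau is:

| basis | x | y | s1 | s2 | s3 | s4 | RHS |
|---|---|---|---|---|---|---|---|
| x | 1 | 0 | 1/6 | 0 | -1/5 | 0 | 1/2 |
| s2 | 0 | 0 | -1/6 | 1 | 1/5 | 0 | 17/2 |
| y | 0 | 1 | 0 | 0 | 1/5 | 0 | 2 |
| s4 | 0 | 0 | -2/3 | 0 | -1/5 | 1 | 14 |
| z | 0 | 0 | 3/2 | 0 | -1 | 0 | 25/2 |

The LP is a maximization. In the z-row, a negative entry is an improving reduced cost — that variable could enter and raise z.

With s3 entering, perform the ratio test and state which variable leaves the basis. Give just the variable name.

Ratios: row 1 (x): entry -1/5 ≤ 0, skip; row 2 (s2): (17/2)/(1/5) = 85/2; row 3 (y): 2/(1/5) = 10; row 4 (s4): entry -1/5 ≤ 0, skip.
Minimum ratio 10 is in the y row, so y leaves.

y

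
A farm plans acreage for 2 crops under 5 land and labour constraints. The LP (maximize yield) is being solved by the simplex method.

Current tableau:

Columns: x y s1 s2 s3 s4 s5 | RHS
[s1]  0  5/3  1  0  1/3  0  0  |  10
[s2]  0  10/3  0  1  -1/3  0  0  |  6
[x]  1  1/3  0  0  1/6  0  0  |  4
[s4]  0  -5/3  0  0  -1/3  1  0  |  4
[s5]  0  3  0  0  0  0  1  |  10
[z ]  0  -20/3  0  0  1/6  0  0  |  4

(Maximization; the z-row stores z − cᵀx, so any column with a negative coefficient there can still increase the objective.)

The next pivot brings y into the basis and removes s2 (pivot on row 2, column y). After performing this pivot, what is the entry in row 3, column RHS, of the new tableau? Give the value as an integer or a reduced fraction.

Pivot element is row 2, column y: 10/3.
Normalize row 2: new (row 2, RHS) = 6/(10/3) = 9/5.
row 3 ← row 3 − (1/3)·(new row 2): 4 − (1/3)·(9/5) = 17/5.

17/5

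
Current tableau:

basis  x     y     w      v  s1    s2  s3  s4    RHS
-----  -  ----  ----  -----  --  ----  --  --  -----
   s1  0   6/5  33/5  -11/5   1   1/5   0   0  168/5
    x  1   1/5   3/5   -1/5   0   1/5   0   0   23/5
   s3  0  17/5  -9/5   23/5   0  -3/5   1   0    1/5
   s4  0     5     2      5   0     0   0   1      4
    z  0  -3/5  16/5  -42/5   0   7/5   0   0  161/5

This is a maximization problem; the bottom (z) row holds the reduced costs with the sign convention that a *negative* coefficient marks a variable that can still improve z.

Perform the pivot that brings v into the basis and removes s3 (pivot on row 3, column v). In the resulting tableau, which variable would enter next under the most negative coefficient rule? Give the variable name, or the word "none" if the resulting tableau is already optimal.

w

Pivot element 23/5. New z-row = old z-row − (-42/5)·(row 3/(23/5)).
Updated z-row coefficients: x: 0, y: 129/23, w: -2/23, v: 0, s1: 0, s2: 7/23, s3: 42/23, s4: 0.
The most negative is -2/23 in column w, so w would enter next.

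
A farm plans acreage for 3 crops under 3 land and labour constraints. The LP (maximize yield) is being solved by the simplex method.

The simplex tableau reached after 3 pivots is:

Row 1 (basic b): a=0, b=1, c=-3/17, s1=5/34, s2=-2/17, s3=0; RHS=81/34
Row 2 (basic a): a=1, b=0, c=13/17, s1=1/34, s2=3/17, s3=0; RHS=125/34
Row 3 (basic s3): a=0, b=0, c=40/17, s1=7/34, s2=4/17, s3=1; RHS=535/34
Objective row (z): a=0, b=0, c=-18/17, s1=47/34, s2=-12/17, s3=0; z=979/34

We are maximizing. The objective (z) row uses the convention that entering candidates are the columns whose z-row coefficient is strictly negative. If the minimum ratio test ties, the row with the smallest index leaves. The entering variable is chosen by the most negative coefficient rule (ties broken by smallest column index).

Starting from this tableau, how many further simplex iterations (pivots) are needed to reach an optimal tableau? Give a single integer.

2

pivot: c in, a out → z = 881/26
pivot: s2 in, c out → z = 87/2
No improving column remains; optimal.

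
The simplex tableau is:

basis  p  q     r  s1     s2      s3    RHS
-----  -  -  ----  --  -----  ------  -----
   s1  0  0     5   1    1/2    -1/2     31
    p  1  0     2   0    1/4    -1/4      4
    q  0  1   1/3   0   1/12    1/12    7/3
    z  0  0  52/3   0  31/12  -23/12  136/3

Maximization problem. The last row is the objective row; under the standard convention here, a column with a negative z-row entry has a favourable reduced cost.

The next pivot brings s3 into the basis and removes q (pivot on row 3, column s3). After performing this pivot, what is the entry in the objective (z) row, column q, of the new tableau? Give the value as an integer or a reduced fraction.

23

Pivot element is row 3, column s3: 1/12.
Normalize row 3: new (row 3, q) = 1/(1/12) = 12.
z-row ← z-row − (-23/12)·(new row 3): 0 − (-23/12)·12 = 23.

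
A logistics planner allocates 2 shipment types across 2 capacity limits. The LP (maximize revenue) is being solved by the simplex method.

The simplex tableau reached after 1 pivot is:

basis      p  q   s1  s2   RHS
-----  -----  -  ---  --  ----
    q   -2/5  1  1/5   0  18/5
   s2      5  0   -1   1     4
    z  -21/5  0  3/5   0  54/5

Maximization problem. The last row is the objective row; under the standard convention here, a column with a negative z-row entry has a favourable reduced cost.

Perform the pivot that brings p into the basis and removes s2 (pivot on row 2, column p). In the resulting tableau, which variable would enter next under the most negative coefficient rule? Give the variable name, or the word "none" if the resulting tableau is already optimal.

s1

Pivot element 5. New z-row = old z-row − (-21/5)·(row 2/5).
Updated z-row coefficients: p: 0, q: 0, s1: -6/25, s2: 21/25.
The most negative is -6/25 in column s1, so s1 would enter next.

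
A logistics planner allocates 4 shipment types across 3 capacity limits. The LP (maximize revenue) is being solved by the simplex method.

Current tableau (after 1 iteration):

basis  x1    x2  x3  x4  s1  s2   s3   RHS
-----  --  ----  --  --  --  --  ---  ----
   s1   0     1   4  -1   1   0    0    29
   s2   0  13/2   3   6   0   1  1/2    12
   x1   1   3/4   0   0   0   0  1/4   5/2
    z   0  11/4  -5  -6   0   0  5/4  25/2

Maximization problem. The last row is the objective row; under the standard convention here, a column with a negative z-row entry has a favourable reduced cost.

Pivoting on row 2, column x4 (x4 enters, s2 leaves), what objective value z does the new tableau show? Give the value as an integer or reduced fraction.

49/2

Minimum ratio for x4: 12/6 = 2.
z changes by −(z-row coeff of x4)·ratio = −(-6)·2 = 12.
New z = 25/2 + 12 = 49/2.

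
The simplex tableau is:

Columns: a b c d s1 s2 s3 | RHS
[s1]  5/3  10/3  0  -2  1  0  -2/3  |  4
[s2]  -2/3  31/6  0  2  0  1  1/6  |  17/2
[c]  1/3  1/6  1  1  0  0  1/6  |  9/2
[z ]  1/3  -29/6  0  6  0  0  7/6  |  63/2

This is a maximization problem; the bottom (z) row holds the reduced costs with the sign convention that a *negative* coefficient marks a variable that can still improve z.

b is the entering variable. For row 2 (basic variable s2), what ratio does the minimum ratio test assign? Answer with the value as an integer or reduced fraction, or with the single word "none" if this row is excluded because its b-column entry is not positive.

51/31

Ratio = RHS / (b entry) = (17/2) / (31/6) = 51/31.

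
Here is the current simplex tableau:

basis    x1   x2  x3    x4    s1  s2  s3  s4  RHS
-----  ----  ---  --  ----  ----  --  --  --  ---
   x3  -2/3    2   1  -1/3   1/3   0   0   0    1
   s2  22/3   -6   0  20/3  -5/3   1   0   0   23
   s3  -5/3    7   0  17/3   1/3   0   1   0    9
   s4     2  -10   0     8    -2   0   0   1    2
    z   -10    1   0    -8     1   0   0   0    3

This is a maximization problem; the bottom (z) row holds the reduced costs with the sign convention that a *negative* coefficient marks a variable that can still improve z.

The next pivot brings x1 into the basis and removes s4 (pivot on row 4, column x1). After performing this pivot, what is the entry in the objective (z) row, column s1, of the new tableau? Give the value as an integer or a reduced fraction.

-9

Pivot element is row 4, column x1: 2.
Normalize row 4: new (row 4, s1) = (-2)/2 = -1.
z-row ← z-row − (-10)·(new row 4): 1 − (-10)·(-1) = -9.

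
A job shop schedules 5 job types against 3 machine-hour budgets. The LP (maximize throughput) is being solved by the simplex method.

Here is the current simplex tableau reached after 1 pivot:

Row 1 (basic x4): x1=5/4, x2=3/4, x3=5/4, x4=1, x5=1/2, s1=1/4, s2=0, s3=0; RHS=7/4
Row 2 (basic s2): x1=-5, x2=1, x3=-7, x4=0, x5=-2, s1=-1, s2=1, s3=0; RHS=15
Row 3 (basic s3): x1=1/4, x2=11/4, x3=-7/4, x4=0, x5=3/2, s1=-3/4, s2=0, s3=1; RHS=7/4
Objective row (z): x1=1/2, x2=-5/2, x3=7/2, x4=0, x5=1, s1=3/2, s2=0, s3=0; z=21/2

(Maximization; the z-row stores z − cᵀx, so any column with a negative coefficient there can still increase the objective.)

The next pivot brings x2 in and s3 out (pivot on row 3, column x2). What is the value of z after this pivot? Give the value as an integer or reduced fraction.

Minimum ratio for x2: (7/4)/(11/4) = 7/11.
z changes by −(z-row coeff of x2)·ratio = −(-5/2)·(7/11) = 35/22.
New z = 21/2 + (35/22) = 133/11.

133/11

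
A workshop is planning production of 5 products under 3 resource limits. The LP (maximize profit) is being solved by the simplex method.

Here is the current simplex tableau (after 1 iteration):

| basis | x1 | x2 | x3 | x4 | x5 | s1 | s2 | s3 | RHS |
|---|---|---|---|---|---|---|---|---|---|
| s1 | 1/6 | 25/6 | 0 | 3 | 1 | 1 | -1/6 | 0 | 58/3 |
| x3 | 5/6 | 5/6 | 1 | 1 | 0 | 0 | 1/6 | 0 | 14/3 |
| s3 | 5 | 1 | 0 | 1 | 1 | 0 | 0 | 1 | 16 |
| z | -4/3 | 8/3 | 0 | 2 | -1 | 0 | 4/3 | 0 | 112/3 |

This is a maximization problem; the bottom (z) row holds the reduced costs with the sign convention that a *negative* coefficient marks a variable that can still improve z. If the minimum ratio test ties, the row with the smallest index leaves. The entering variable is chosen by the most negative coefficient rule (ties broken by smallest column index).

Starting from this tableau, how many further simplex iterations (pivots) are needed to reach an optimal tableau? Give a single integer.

2

pivot: x1 in, s3 out → z = 208/5
pivot: x5 in, x1 out → z = 160/3
No improving column remains; optimal.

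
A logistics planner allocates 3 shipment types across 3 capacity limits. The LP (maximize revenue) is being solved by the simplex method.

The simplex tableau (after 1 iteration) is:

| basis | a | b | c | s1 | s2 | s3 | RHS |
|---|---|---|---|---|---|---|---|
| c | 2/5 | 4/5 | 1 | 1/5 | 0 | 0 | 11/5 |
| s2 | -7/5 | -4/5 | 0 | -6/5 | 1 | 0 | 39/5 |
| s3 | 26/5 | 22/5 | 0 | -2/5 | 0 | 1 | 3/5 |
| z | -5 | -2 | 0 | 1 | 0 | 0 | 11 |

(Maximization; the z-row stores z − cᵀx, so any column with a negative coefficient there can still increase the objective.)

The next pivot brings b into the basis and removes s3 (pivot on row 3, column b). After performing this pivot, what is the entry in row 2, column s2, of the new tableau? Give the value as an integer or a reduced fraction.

1

Pivot element is row 3, column b: 22/5.
Normalize row 3: new (row 3, s2) = 0/(22/5) = 0.
row 2 ← row 2 − (-4/5)·(new row 3): 1 − (-4/5)·0 = 1.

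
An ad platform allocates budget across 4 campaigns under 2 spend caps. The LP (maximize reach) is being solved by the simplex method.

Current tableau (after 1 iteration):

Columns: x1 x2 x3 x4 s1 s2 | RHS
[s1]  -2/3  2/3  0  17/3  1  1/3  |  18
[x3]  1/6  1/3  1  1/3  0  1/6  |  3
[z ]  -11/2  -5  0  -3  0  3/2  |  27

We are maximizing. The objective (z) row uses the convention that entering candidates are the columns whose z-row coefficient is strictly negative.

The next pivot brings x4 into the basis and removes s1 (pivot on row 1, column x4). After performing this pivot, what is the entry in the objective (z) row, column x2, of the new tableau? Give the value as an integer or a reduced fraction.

Pivot element is row 1, column x4: 17/3.
Normalize row 1: new (row 1, x2) = (2/3)/(17/3) = 2/17.
z-row ← z-row − (-3)·(new row 1): -5 − (-3)·(2/17) = -79/17.

-79/17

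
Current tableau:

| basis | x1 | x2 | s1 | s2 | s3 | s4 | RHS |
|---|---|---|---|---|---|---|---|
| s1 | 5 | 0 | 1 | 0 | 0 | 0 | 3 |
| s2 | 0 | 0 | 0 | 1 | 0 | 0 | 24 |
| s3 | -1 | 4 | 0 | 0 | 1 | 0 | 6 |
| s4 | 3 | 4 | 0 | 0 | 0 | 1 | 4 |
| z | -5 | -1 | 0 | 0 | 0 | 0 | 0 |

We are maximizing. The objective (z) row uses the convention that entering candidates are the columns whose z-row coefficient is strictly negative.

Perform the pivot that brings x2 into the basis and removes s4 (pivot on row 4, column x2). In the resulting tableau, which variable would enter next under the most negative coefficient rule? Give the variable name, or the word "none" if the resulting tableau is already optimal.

x1

Pivot element 4. New z-row = old z-row − (-1)·(row 4/4).
Updated z-row coefficients: x1: -17/4, x2: 0, s1: 0, s2: 0, s3: 0, s4: 1/4.
The most negative is -17/4 in column x1, so x1 would enter next.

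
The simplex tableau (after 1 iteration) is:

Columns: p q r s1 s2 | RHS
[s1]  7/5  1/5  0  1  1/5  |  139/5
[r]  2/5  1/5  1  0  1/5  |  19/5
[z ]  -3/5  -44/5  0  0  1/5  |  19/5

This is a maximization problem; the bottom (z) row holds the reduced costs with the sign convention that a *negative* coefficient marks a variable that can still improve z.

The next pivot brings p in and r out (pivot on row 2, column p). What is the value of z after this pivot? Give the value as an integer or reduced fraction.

Minimum ratio for p: (19/5)/(2/5) = 19/2.
z changes by −(z-row coeff of p)·ratio = −(-3/5)·(19/2) = 57/10.
New z = 19/5 + (57/10) = 19/2.

19/2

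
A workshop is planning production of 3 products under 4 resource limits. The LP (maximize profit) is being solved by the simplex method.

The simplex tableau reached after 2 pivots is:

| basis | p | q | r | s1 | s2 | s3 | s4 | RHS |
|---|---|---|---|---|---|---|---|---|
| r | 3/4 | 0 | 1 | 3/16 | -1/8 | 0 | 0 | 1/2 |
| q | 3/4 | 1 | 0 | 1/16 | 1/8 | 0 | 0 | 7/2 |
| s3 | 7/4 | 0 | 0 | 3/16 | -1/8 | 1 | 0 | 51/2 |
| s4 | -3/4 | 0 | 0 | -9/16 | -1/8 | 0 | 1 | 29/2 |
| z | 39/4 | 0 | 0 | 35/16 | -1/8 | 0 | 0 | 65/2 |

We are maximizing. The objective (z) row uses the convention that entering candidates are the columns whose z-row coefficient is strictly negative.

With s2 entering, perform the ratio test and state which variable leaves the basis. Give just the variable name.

q

Ratios: row 1 (r): entry -1/8 ≤ 0, skip; row 2 (q): (7/2)/(1/8) = 28; row 3 (s3): entry -1/8 ≤ 0, skip; row 4 (s4): entry -1/8 ≤ 0, skip.
Minimum ratio 28 is in the q row, so q leaves.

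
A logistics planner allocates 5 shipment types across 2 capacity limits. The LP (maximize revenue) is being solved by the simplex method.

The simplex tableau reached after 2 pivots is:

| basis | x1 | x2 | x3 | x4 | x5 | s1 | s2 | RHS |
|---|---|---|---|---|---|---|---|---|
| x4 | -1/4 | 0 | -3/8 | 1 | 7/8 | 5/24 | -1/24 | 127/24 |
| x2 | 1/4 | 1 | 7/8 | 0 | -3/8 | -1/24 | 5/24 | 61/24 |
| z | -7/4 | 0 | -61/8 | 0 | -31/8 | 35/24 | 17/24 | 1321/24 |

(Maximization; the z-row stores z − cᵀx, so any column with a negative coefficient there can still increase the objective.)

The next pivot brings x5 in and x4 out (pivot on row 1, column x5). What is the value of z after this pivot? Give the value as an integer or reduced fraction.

Minimum ratio for x5: (127/24)/(7/8) = 127/21.
z changes by −(z-row coeff of x5)·ratio = −(-31/8)·(127/21) = 3937/168.
New z = 1321/24 + (3937/168) = 1648/21.

1648/21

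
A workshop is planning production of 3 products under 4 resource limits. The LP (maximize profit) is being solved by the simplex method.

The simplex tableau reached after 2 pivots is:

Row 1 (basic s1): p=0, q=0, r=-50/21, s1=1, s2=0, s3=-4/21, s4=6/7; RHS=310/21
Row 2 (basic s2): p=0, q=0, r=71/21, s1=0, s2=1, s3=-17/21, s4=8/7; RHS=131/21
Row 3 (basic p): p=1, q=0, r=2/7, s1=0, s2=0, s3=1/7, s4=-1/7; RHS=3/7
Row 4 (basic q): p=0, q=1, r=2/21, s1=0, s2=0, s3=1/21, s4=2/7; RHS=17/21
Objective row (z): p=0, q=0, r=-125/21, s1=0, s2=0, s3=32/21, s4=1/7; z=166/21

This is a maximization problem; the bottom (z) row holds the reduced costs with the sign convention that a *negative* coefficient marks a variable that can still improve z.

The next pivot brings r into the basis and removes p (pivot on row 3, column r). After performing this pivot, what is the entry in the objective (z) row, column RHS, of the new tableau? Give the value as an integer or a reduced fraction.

Pivot element is row 3, column r: 2/7.
Normalize row 3: new (row 3, RHS) = (3/7)/(2/7) = 3/2.
z-row ← z-row − (-125/21)·(new row 3): 166/21 − (-125/21)·(3/2) = 101/6.

101/6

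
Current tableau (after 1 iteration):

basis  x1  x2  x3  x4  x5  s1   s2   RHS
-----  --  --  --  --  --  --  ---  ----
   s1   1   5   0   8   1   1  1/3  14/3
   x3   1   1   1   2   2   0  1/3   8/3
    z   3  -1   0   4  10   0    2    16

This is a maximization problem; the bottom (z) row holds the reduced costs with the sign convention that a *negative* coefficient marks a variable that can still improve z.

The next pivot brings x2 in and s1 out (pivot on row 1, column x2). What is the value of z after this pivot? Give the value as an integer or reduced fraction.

254/15

Minimum ratio for x2: (14/3)/5 = 14/15.
z changes by −(z-row coeff of x2)·ratio = −(-1)·(14/15) = 14/15.
New z = 16 + (14/15) = 254/15.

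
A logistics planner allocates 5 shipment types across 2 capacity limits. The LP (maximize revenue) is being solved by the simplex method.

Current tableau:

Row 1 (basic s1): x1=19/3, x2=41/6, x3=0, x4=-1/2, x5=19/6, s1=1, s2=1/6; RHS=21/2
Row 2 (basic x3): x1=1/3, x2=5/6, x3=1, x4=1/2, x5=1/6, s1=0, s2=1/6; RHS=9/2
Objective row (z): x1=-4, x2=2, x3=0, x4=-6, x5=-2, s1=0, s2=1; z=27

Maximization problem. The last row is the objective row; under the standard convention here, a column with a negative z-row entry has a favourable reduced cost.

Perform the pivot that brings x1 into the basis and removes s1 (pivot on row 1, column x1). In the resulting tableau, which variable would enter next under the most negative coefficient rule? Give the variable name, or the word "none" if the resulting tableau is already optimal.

x4

Pivot element 19/3. New z-row = old z-row − (-4)·(row 1/(19/3)).
Updated z-row coefficients: x1: 0, x2: 120/19, x3: 0, x4: -120/19, x5: 0, s1: 12/19, s2: 21/19.
The most negative is -120/19 in column x4, so x4 would enter next.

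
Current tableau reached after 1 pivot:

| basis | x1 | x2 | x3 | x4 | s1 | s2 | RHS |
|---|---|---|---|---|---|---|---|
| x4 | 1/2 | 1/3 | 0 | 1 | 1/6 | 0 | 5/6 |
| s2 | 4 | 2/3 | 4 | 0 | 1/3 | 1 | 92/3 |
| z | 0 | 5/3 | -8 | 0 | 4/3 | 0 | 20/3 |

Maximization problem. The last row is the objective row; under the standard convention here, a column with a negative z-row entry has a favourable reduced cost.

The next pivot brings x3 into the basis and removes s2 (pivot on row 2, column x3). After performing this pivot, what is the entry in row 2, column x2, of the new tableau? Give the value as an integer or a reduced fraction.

Pivot element is row 2, column x3: 4.
Normalize row 2: new (row 2, x2) = (2/3)/4 = 1/6.
Row 2 is the pivot row, so the entry is 1/6.

1/6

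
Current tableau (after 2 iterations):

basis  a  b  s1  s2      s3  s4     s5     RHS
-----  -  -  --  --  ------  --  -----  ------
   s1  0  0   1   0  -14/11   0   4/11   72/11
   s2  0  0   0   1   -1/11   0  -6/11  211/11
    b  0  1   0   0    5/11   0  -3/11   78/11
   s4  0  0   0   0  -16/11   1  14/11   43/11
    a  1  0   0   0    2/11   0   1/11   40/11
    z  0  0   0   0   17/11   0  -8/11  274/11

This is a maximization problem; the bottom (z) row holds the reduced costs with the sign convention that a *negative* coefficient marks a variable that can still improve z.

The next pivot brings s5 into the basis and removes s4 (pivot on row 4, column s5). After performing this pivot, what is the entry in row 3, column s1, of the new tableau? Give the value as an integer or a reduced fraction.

0

Pivot element is row 4, column s5: 14/11.
Normalize row 4: new (row 4, s1) = 0/(14/11) = 0.
row 3 ← row 3 − (-3/11)·(new row 4): 0 − (-3/11)·0 = 0.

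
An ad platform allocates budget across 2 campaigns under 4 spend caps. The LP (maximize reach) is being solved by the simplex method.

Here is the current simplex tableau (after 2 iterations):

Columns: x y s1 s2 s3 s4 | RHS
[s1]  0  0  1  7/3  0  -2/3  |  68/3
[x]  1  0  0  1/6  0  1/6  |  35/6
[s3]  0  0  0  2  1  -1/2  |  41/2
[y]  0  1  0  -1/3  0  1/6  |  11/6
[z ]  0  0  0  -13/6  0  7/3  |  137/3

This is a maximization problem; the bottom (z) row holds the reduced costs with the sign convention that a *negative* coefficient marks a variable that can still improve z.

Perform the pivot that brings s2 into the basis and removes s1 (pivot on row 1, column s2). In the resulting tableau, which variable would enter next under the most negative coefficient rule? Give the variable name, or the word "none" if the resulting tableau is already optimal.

Pivot element 7/3. New z-row = old z-row − (-13/6)·(row 1/(7/3)).
Updated z-row coefficients: x: 0, y: 0, s1: 13/14, s2: 0, s3: 0, s4: 12/7.
No coefficient is strictly negative; the tableau after this pivot is optimal.

none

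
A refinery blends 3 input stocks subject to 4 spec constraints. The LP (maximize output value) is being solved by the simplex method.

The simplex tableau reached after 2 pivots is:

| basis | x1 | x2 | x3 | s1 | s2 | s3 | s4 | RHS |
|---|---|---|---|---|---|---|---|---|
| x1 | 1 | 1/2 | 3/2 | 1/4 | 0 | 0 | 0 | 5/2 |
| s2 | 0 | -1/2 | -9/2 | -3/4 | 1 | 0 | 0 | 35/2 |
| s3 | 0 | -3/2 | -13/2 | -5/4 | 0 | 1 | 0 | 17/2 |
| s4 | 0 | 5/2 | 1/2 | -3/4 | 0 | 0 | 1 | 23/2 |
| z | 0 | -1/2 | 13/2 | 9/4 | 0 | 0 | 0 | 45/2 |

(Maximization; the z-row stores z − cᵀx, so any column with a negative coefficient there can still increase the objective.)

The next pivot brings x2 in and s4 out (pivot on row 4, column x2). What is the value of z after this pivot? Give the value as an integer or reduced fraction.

124/5

Minimum ratio for x2: (23/2)/(5/2) = 23/5.
z changes by −(z-row coeff of x2)·ratio = −(-1/2)·(23/5) = 23/10.
New z = 45/2 + (23/10) = 124/5.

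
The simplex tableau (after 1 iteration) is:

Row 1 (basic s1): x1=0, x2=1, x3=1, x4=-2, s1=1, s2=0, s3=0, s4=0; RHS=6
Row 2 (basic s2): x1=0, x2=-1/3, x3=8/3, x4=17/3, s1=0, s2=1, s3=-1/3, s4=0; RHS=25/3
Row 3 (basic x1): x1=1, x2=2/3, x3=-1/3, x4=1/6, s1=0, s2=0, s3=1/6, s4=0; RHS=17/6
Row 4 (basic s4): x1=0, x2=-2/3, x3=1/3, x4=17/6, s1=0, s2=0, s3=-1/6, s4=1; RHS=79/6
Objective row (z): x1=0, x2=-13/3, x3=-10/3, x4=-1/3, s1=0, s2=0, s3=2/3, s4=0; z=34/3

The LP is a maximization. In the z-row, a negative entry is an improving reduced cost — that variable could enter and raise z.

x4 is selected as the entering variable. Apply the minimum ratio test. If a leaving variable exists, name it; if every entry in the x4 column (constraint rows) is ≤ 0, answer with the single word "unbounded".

s2

Ratios: row 1 (s1): entry -2 ≤ 0, skip; row 2 (s2): (25/3)/(17/3) = 25/17; row 3 (x1): (17/6)/(1/6) = 17; row 4 (s4): (79/6)/(17/6) = 79/17.
Minimum ratio is in the s2 row, so s2 leaves.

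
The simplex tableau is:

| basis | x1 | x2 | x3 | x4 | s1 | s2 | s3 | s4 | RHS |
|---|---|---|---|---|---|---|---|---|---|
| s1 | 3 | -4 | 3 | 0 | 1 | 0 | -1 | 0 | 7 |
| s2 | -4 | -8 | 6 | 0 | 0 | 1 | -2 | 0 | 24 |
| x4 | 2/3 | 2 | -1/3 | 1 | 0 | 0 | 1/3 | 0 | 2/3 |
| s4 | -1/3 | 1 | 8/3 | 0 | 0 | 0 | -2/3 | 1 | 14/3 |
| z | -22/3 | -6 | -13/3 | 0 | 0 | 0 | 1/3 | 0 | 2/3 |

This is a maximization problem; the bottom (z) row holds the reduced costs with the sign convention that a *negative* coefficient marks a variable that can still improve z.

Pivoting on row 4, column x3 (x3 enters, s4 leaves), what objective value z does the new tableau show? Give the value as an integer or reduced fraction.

Minimum ratio for x3: (14/3)/(8/3) = 7/4.
z changes by −(z-row coeff of x3)·ratio = −(-13/3)·(7/4) = 91/12.
New z = 2/3 + (91/12) = 33/4.

33/4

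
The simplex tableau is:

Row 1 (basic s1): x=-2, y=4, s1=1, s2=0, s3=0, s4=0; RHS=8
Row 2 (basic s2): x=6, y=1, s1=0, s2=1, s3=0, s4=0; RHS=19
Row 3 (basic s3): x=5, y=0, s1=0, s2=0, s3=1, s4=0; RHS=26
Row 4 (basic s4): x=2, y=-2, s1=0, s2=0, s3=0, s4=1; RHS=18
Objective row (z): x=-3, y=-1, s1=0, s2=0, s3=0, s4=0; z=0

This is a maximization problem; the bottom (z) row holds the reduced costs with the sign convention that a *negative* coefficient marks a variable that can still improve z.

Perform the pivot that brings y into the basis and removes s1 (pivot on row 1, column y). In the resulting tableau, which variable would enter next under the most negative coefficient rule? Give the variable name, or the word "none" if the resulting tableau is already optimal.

x

Pivot element 4. New z-row = old z-row − (-1)·(row 1/4).
Updated z-row coefficients: x: -7/2, y: 0, s1: 1/4, s2: 0, s3: 0, s4: 0.
The most negative is -7/2 in column x, so x would enter next.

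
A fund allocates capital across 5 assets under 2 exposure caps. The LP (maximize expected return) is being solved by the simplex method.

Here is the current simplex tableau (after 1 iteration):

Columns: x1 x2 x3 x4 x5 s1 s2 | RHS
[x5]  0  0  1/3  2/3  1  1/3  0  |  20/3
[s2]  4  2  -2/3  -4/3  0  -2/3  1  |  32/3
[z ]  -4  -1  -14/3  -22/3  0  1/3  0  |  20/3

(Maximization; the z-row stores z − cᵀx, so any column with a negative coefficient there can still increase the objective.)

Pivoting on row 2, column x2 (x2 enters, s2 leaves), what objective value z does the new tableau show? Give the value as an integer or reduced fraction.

12

Minimum ratio for x2: (32/3)/2 = 16/3.
z changes by −(z-row coeff of x2)·ratio = −(-1)·(16/3) = 16/3.
New z = 20/3 + (16/3) = 12.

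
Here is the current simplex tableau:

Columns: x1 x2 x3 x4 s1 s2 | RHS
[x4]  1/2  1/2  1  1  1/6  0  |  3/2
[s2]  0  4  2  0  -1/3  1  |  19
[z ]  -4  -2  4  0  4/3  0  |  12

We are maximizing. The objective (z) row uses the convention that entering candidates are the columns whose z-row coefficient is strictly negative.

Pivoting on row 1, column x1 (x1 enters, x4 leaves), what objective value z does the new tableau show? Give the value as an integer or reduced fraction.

24

Minimum ratio for x1: (3/2)/(1/2) = 3.
z changes by −(z-row coeff of x1)·ratio = −(-4)·3 = 12.
New z = 12 + 12 = 24.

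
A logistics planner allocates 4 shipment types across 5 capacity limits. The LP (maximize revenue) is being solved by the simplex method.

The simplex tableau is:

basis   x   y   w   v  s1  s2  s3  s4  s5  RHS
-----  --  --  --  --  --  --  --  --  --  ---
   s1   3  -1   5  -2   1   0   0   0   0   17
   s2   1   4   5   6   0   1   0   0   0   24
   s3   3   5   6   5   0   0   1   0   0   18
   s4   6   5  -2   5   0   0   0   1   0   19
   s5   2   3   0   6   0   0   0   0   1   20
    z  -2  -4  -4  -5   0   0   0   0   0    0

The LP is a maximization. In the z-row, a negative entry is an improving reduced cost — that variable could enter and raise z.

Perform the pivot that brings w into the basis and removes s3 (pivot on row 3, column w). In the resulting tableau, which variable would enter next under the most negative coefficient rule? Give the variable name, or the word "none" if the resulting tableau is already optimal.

v

Pivot element 6. New z-row = old z-row − (-4)·(row 3/6).
Updated z-row coefficients: x: 0, y: -2/3, w: 0, v: -5/3, s1: 0, s2: 0, s3: 2/3, s4: 0, s5: 0.
The most negative is -5/3 in column v, so v would enter next.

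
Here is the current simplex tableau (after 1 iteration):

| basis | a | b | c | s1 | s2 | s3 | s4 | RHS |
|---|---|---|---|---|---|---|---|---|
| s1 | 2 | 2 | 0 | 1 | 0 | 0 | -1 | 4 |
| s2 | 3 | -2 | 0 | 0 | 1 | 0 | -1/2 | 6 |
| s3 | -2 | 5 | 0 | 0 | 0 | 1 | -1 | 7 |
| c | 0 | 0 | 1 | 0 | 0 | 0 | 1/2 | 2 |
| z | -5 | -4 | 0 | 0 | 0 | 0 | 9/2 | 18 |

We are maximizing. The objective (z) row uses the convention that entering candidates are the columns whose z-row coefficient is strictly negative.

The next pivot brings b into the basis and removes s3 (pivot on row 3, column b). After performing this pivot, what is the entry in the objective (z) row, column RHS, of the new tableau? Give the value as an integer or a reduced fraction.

Pivot element is row 3, column b: 5.
Normalize row 3: new (row 3, RHS) = 7/5 = 7/5.
z-row ← z-row − (-4)·(new row 3): 18 − (-4)·(7/5) = 118/5.

118/5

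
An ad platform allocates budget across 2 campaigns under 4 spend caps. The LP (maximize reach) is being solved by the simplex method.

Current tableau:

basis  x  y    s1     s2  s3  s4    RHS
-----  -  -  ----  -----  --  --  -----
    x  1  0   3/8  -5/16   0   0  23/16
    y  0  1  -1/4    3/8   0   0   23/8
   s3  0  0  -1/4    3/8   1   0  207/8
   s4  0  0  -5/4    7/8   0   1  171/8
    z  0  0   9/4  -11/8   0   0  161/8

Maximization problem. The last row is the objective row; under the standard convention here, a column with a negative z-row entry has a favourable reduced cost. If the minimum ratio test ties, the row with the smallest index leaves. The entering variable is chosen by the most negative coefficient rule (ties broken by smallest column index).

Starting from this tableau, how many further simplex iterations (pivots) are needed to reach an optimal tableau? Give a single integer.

pivot: s2 in, y out → z = 92/3
No improving column remains; optimal.

1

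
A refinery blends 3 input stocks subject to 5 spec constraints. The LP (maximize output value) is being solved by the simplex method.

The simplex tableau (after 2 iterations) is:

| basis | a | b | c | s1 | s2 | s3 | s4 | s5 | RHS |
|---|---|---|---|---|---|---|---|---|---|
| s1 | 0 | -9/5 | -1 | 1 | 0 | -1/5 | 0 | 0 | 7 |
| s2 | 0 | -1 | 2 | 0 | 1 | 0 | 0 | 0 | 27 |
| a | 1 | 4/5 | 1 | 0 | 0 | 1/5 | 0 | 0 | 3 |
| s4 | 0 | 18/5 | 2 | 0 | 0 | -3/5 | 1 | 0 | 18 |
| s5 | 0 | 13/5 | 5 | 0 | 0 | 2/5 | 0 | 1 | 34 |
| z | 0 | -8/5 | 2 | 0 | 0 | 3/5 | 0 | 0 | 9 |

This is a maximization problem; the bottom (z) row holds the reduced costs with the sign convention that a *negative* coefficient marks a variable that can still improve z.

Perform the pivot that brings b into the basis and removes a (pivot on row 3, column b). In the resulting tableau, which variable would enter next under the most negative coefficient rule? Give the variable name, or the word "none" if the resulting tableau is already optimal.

Pivot element 4/5. New z-row = old z-row − (-8/5)·(row 3/(4/5)).
Updated z-row coefficients: a: 2, b: 0, c: 4, s1: 0, s2: 0, s3: 1, s4: 0, s5: 0.
No coefficient is strictly negative; the tableau after this pivot is optimal.

none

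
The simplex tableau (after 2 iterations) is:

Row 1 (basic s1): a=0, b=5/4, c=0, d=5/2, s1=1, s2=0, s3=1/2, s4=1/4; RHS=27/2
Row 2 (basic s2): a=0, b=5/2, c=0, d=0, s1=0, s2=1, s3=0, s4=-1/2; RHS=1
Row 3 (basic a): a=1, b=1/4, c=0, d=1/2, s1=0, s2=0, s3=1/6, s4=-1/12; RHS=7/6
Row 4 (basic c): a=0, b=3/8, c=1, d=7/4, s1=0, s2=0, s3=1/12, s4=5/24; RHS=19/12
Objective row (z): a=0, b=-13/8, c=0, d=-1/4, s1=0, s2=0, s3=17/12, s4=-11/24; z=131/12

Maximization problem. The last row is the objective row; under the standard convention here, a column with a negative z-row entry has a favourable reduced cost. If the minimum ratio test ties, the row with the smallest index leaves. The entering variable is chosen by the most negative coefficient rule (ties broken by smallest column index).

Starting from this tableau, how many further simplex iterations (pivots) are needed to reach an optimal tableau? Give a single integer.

pivot: b in, s2 out → z = 347/30
pivot: s4 in, c out → z = 264/17
No improving column remains; optimal.

2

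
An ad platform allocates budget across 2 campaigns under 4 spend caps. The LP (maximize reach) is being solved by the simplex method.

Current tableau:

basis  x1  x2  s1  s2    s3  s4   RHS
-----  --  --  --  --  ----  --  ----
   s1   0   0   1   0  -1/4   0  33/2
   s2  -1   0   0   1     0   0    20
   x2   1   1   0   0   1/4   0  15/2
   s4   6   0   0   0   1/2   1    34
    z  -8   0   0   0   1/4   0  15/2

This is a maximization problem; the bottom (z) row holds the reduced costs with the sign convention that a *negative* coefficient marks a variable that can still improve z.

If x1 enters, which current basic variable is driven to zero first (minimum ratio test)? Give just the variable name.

s4

Ratios: row 1 (s1): entry 0 ≤ 0, skip; row 2 (s2): entry -1 ≤ 0, skip; row 3 (x2): (15/2)/1 = 15/2; row 4 (s4): 34/6 = 17/3.
Minimum ratio 17/3 is in the s4 row, so s4 leaves.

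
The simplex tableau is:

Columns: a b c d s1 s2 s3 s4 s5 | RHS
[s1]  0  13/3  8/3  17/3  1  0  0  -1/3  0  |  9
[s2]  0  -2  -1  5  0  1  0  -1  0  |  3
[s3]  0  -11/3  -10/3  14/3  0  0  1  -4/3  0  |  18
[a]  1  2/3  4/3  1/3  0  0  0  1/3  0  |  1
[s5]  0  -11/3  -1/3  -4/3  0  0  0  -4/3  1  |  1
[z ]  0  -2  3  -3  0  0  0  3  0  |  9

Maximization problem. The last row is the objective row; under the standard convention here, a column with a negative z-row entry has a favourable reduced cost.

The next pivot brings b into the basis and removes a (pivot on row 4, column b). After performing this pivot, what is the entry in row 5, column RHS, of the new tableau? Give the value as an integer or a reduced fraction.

Pivot element is row 4, column b: 2/3.
Normalize row 4: new (row 4, RHS) = 1/(2/3) = 3/2.
row 5 ← row 5 − (-11/3)·(new row 4): 1 − (-11/3)·(3/2) = 13/2.

13/2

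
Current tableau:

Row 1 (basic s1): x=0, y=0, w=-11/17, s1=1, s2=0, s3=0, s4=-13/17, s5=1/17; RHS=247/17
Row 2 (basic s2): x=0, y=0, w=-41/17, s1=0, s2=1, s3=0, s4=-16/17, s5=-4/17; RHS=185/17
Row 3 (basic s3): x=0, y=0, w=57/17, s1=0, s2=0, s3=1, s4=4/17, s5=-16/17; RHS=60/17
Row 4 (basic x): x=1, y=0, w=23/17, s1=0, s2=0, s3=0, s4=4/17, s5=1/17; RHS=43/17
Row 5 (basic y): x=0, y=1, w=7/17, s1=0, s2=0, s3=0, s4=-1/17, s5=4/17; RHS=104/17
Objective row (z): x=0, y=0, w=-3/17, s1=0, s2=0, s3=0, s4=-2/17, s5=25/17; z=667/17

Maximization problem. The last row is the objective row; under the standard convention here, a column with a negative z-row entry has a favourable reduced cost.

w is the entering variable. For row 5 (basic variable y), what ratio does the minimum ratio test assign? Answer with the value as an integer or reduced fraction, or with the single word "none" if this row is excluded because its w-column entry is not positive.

104/7

Ratio = RHS / (w entry) = (104/17) / (7/17) = 104/7.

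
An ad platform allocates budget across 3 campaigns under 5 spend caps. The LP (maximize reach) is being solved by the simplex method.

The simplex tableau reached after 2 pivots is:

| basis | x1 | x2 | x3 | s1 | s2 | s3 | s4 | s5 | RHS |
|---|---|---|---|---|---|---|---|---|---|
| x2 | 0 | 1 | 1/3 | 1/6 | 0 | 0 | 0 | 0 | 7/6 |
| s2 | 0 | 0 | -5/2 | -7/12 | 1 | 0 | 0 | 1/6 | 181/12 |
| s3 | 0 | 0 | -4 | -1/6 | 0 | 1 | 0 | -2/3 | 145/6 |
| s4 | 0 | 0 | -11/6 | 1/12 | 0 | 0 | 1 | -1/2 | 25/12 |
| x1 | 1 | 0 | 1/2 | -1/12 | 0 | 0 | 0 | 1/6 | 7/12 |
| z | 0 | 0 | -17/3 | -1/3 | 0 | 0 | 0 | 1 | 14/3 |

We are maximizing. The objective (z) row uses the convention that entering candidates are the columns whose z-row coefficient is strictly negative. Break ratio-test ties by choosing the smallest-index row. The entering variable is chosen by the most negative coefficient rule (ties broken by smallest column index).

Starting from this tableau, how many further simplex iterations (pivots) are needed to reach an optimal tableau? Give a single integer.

2

pivot: x3 in, x1 out → z = 203/18
pivot: s1 in, x2 out → z = 63/4
No improving column remains; optimal.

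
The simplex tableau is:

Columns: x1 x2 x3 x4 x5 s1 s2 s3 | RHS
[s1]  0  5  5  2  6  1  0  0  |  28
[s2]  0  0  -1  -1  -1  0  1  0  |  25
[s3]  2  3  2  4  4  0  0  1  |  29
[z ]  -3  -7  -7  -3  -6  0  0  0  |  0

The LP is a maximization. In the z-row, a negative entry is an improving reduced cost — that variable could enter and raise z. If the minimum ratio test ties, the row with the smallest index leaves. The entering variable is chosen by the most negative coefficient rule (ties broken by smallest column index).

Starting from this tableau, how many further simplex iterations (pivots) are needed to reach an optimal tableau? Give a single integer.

3

pivot: x2 in, s1 out → z = 196/5
pivot: x1 in, s3 out → z = 115/2
pivot: x3 in, x2 out → z = 659/10
No improving column remains; optimal.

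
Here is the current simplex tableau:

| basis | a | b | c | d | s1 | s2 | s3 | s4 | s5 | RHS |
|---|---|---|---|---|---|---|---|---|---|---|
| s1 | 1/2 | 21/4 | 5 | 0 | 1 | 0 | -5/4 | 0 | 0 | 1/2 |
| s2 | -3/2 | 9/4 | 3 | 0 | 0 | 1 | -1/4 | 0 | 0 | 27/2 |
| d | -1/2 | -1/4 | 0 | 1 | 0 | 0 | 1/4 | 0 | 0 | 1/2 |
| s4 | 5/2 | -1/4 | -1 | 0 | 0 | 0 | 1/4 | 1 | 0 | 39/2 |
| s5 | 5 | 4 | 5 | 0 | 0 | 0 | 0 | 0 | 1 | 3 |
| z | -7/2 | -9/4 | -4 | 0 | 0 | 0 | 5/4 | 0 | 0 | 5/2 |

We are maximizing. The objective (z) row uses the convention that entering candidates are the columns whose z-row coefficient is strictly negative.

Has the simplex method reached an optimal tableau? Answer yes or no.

no

Column a has objective-row coefficient -7/2, which is negative; an improving pivot exists, so not yet optimal.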